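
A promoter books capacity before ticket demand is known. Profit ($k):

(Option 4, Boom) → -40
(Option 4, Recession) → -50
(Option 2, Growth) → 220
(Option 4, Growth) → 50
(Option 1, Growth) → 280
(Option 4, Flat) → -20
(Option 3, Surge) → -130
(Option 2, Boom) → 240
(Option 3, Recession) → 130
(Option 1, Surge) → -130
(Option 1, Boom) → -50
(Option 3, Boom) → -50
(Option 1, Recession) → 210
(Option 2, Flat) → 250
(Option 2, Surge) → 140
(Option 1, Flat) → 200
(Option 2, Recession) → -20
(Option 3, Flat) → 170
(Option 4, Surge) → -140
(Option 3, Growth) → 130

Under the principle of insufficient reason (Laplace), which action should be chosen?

Option 2

Row averages: Option 1=102, Option 2=166, Option 3=50, Option 4=-40
Highest average = 166 → Option 2.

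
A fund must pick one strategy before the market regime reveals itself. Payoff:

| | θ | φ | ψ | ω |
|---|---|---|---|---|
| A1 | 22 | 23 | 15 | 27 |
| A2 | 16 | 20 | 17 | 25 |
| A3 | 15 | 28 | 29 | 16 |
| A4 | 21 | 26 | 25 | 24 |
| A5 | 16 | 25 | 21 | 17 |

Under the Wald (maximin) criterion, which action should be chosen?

Row minima: A1=15, A2=16, A3=15, A4=21, A5=16
Best worst-case = 21 → A4.

A4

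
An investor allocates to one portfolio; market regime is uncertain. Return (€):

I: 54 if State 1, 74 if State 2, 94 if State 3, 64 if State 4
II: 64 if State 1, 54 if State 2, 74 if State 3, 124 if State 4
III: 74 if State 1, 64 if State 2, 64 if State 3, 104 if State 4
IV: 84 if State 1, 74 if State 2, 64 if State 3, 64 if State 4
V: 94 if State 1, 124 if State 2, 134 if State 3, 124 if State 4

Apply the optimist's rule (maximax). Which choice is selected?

V

Row maxima: I=94, II=124, III=104, IV=84, V=134
Best best-case = 134 → V.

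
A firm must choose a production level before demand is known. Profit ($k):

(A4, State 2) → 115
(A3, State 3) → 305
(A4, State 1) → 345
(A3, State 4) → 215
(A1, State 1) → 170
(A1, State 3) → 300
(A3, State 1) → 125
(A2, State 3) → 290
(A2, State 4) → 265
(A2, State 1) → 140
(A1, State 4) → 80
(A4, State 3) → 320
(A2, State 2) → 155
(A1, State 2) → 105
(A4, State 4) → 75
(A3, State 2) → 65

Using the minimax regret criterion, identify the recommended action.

A1

Column bests: State 1=345, State 2=155, State 3=320, State 4=265.
A1 regrets: 175, 50, 20, 185 → max 185
A2 regrets: 205, 0, 30, 0 → max 205
A3 regrets: 220, 90, 15, 50 → max 220
A4 regrets: 0, 40, 0, 190 → max 190
Smallest max regret = 185 → A1.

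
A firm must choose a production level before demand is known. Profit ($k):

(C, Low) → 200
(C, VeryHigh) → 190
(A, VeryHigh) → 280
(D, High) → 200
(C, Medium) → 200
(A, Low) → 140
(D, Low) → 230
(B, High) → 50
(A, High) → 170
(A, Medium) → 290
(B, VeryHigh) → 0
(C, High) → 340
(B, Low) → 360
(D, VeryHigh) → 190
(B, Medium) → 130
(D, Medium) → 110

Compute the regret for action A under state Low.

Best payoff under Low is 360.
Regret = 360 − 140 = 220.

220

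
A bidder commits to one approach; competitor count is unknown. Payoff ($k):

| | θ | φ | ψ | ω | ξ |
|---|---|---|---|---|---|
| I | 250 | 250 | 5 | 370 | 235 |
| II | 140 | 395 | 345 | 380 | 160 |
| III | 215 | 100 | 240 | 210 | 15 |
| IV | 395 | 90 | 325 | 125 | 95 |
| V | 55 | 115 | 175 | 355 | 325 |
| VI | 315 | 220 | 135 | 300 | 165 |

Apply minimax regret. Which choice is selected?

Column bests: θ=395, φ=395, ψ=345, ω=380, ξ=325.
I regrets: 145, 145, 340, 10, 90 → max 340
II regrets: 255, 0, 0, 0, 165 → max 255
III regrets: 180, 295, 105, 170, 310 → max 310
IV regrets: 0, 305, 20, 255, 230 → max 305
V regrets: 340, 280, 170, 25, 0 → max 340
VI regrets: 80, 175, 210, 80, 160 → max 210
Smallest max regret = 210 → VI.

VI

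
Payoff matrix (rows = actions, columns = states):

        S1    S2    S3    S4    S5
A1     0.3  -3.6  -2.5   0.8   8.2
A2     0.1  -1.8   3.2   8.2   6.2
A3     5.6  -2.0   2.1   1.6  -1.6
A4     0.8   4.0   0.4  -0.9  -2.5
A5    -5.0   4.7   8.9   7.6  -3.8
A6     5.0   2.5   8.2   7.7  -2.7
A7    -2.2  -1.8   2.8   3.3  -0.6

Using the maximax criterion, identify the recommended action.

Row maxima: A1=8.2, A2=8.2, A3=5.6, A4=4.0, A5=8.9, A6=8.2, A7=3.3
Best best-case = 8.9 → A5.

A5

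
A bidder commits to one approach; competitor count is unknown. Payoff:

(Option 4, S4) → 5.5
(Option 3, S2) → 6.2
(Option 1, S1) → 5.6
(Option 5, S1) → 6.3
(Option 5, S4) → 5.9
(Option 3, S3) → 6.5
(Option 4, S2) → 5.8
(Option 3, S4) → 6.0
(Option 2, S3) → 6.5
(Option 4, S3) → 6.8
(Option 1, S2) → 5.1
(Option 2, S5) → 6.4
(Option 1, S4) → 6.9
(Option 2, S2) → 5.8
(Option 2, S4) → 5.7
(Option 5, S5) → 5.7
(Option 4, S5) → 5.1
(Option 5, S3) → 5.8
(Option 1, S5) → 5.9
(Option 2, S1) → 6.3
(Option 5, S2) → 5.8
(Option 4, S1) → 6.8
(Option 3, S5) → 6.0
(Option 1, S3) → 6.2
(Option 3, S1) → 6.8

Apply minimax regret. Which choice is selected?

Option 3

Column bests: S1=6.8, S2=6.2, S3=6.8, S4=6.9, S5=6.4.
Option 1 regrets: 1.2, 1.1, 0.6, 0.0, 0.5 → max 1.2
Option 2 regrets: 0.5, 0.4, 0.3, 1.2, 0.0 → max 1.2
Option 3 regrets: 0.0, 0.0, 0.3, 0.9, 0.4 → max 0.9
Option 4 regrets: 0.0, 0.4, 0.0, 1.4, 1.3 → max 1.4
Option 5 regrets: 0.5, 0.4, 1.0, 1.0, 0.7 → max 1.0
Smallest max regret = 0.9 → Option 3.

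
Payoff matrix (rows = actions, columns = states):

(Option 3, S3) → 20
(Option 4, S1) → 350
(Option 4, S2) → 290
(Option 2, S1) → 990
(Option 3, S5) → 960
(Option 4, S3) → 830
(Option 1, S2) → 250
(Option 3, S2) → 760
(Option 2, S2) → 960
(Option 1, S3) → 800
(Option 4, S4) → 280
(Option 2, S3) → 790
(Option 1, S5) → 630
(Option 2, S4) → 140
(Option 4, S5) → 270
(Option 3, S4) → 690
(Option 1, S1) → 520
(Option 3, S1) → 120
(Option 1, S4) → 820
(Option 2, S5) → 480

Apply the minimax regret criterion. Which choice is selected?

Option 2

Column bests: S1=990, S2=960, S3=830, S4=820, S5=960.
Option 1 regrets: 470, 710, 30, 0, 330 → max 710
Option 2 regrets: 0, 0, 40, 680, 480 → max 680
Option 3 regrets: 870, 200, 810, 130, 0 → max 870
Option 4 regrets: 640, 670, 0, 540, 690 → max 690
Smallest max regret = 680 → Option 2.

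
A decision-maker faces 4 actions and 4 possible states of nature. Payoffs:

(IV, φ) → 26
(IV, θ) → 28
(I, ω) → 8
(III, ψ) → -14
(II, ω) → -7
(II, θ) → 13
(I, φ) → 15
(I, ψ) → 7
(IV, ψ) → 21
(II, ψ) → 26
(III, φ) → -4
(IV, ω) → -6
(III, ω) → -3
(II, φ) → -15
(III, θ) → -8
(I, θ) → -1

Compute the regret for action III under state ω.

Best payoff under ω is 8.
Regret = 8 − (-3) = 11.

11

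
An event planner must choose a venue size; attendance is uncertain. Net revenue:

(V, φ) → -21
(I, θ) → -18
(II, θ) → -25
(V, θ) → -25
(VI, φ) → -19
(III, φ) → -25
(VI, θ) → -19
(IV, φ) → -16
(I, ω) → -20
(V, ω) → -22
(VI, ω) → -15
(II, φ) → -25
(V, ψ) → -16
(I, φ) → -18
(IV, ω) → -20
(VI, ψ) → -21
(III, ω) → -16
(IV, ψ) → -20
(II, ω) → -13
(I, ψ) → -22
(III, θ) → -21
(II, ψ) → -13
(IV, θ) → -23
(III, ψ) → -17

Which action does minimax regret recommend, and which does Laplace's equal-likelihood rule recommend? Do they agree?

minimax regret → IV; laplace → VI (disagree)

Column bests: θ=-18, φ=-16, ψ=-13, ω=-13.
I regrets: 0, 2, 9, 7 → max 9
II regrets: 7, 9, 0, 0 → max 9
III regrets: 3, 9, 4, 3 → max 9
IV regrets: 5, 0, 7, 7 → max 7
V regrets: 7, 5, 3, 9 → max 9
VI regrets: 1, 3, 8, 2 → max 8
Smallest max regret = 7 → IV.
Row averages: I=-19.5, II=-19, III=-19.75, IV=-19.75, V=-21, VI=-18.5
Highest average = -18.5 → VI.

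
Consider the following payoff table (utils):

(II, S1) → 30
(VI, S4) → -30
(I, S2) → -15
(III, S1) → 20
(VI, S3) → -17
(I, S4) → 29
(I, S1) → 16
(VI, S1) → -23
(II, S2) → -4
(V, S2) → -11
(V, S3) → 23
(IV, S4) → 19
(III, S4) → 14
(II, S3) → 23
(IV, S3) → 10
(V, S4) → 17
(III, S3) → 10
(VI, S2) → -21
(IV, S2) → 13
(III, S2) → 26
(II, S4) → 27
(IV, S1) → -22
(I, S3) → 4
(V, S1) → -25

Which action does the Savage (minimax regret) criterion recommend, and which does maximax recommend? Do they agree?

minimax regret → III; maximax → II (disagree)

Column bests: S1=30, S2=26, S3=23, S4=29.
I regrets: 14, 41, 19, 0 → max 41
II regrets: 0, 30, 0, 2 → max 30
III regrets: 10, 0, 13, 15 → max 15
IV regrets: 52, 13, 13, 10 → max 52
V regrets: 55, 37, 0, 12 → max 55
VI regrets: 53, 47, 40, 59 → max 59
Smallest max regret = 15 → III.
Row maxima: I=29, II=30, III=26, IV=19, V=23, VI=-17
Best best-case = 30 → II.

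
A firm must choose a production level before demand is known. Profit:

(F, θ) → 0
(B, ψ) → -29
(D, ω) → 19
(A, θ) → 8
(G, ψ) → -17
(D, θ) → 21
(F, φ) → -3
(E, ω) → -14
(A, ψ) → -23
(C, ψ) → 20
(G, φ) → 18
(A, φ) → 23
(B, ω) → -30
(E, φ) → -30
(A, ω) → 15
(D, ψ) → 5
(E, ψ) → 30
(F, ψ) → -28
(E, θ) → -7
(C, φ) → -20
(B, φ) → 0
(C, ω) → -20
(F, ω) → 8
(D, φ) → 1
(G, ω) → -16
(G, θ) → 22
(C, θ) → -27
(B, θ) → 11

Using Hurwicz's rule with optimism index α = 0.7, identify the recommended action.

D

A: 0.7·23 + 0.3·(-23) = 9.2
B: 0.7·11 + 0.3·(-30) = -1.3
C: 0.7·20 + 0.3·(-27) = 5.9
D: 0.7·21 + 0.3·1 = 15
E: 0.7·30 + 0.3·(-30) = 12
F: 0.7·8 + 0.3·(-28) = -2.8
G: 0.7·22 + 0.3·(-17) = 10.3
Highest Hurwicz score = 15 → D.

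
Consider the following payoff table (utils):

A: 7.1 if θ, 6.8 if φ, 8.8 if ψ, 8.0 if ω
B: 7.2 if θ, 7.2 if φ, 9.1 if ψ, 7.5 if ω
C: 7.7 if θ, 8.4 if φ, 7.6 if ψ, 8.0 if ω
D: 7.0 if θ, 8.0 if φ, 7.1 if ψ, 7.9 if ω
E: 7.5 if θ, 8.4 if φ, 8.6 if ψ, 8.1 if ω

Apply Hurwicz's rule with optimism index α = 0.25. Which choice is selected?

A: 0.25·8.8 + 0.75·6.8 = 7.3
B: 0.25·9.1 + 0.75·7.2 = 7.675
C: 0.25·8.4 + 0.75·7.6 = 7.8
D: 0.25·8.0 + 0.75·7.0 = 7.25
E: 0.25·8.6 + 0.75·7.5 = 7.775
Highest Hurwicz score = 7.8 → C.

C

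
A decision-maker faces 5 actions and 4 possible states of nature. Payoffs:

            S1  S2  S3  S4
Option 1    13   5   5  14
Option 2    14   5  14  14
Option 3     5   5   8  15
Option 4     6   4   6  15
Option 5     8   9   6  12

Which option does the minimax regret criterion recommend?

Option 2

Column bests: S1=14, S2=9, S3=14, S4=15.
Option 1 regrets: 1, 4, 9, 1 → max 9
Option 2 regrets: 0, 4, 0, 1 → max 4
Option 3 regrets: 9, 4, 6, 0 → max 9
Option 4 regrets: 8, 5, 8, 0 → max 8
Option 5 regrets: 6, 0, 8, 3 → max 8
Smallest max regret = 4 → Option 2.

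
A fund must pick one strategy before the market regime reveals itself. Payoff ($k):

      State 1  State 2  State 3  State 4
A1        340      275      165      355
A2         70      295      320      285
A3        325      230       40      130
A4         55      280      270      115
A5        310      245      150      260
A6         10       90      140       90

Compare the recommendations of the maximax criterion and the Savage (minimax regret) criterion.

maximax → A1; minimax regret → A1 (agree)

Row maxima: A1=355, A2=320, A3=325, A4=280, A5=310, A6=140
Best best-case = 355 → A1.
Column bests: State 1=340, State 2=295, State 3=320, State 4=355.
A1 regrets: 0, 20, 155, 0 → max 155
A2 regrets: 270, 0, 0, 70 → max 270
A3 regrets: 15, 65, 280, 225 → max 280
A4 regrets: 285, 15, 50, 240 → max 285
A5 regrets: 30, 50, 170, 95 → max 170
A6 regrets: 330, 205, 180, 265 → max 330
Smallest max regret = 155 → A1.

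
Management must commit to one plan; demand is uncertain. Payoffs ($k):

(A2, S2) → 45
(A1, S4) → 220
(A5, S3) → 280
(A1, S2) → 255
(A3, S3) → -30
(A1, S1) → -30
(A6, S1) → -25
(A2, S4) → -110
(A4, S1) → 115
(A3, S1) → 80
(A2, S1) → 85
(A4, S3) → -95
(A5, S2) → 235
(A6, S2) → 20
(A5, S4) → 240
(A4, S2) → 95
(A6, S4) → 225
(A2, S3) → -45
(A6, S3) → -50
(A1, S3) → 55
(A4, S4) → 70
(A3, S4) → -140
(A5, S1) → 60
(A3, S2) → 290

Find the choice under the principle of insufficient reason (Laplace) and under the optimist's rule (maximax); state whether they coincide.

laplace → A5; maximax → A3 (disagree)

Row averages: A1=125, A2=-6.25, A3=50, A4=46.25, A5=203.75, A6=42.5
Highest average = 203.75 → A5.
Row maxima: A1=255, A2=85, A3=290, A4=115, A5=280, A6=225
Best best-case = 290 → A3.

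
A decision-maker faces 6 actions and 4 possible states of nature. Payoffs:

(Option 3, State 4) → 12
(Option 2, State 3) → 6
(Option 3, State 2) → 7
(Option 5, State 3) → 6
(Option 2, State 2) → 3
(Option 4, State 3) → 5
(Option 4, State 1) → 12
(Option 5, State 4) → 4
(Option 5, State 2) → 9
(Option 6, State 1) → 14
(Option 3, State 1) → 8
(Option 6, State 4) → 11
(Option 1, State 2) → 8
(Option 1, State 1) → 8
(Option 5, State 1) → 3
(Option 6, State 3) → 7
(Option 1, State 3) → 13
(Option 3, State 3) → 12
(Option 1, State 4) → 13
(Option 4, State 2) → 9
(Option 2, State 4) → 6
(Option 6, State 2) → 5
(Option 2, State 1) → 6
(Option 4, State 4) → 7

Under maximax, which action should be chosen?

Option 6

Row maxima: Option 1=13, Option 2=6, Option 3=12, Option 4=12, Option 5=9, Option 6=14
Best best-case = 14 → Option 6.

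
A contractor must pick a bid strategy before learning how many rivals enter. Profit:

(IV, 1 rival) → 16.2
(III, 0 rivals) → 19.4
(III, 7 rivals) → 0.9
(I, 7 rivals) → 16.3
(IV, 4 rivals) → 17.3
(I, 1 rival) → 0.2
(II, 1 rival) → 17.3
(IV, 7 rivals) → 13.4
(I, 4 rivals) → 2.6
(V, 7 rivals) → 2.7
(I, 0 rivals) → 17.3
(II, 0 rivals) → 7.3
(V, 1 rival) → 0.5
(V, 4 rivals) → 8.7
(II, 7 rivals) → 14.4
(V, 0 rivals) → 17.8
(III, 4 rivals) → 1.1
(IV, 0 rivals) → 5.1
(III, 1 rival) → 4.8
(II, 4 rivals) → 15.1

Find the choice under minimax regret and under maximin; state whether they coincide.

Column bests: 0 rivals=19.4, 1 rival=17.3, 4 rivals=17.3, 7 rivals=16.3.
I regrets: 2.1, 17.1, 14.7, 0.0 → max 17.1
II regrets: 12.1, 0.0, 2.2, 1.9 → max 12.1
III regrets: 0.0, 12.5, 16.2, 15.4 → max 16.2
IV regrets: 14.3, 1.1, 0.0, 2.9 → max 14.3
V regrets: 1.6, 16.8, 8.6, 13.6 → max 16.8
Smallest max regret = 12.1 → II.
Row minima: I=0.2, II=7.3, III=0.9, IV=5.1, V=0.5
Best worst-case = 7.3 → II.

minimax regret → II; maximin → II (agree)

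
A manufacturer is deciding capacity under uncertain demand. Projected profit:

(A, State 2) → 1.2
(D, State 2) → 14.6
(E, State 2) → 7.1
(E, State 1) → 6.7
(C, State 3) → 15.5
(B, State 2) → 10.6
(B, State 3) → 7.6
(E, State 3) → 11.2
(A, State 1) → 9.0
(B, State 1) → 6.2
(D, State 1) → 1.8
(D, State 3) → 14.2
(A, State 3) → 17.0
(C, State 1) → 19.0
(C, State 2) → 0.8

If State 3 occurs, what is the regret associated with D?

Best payoff under State 3 is 17.0.
Regret = 17.0 − 14.2 = 2.8.

2.8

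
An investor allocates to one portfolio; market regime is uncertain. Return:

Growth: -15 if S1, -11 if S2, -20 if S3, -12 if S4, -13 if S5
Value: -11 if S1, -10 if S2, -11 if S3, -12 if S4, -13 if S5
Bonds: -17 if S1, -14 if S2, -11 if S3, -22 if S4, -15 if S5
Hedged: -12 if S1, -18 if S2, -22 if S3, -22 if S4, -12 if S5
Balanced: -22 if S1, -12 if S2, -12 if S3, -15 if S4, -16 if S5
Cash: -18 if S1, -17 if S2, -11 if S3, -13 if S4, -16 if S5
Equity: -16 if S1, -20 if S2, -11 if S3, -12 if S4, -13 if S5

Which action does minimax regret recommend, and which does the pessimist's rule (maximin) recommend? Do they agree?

Column bests: S1=-11, S2=-10, S3=-11, S4=-12, S5=-12.
Growth regrets: 4, 1, 9, 0, 1 → max 9
Value regrets: 0, 0, 0, 0, 1 → max 1
Bonds regrets: 6, 4, 0, 10, 3 → max 10
Hedged regrets: 1, 8, 11, 10, 0 → max 11
Balanced regrets: 11, 2, 1, 3, 4 → max 11
Cash regrets: 7, 7, 0, 1, 4 → max 7
Equity regrets: 5, 10, 0, 0, 1 → max 10
Smallest max regret = 1 → Value.
Row minima: Growth=-20, Value=-13, Bonds=-22, Hedged=-22, Balanced=-22, Cash=-18, Equity=-20
Best worst-case = -13 → Value.

minimax regret → Value; maximin → Value (agree)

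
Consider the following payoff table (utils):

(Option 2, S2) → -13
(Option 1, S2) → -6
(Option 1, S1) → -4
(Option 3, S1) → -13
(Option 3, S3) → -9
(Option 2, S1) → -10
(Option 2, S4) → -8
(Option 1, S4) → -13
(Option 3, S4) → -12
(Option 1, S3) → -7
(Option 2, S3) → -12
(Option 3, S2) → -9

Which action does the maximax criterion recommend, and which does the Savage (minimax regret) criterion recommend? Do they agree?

maximax → Option 1; minimax regret → Option 1 (agree)

Row maxima: Option 1=-4, Option 2=-8, Option 3=-9
Best best-case = -4 → Option 1.
Column bests: S1=-4, S2=-6, S3=-7, S4=-8.
Option 1 regrets: 0, 0, 0, 5 → max 5
Option 2 regrets: 6, 7, 5, 0 → max 7
Option 3 regrets: 9, 3, 2, 4 → max 9
Smallest max regret = 5 → Option 1.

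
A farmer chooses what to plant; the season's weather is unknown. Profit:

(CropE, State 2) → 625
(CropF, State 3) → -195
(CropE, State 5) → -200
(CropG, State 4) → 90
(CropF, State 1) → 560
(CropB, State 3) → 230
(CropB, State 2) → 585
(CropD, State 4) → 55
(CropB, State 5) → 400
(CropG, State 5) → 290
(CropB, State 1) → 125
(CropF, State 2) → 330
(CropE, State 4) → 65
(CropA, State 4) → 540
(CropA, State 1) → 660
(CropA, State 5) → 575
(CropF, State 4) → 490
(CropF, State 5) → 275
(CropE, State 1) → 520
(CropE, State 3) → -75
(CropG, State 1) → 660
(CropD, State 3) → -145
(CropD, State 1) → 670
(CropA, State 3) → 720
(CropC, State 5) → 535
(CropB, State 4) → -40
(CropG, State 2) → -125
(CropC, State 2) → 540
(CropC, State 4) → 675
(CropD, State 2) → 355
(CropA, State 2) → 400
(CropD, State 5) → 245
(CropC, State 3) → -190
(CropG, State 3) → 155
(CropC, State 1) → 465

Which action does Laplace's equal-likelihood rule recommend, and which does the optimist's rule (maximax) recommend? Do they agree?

Row averages: CropE=187, CropF=292, CropA=579, CropD=236, CropC=405, CropB=260, CropG=214
Highest average = 579 → CropA.
Row maxima: CropE=625, CropF=560, CropA=720, CropD=670, CropC=675, CropB=585, CropG=660
Best best-case = 720 → CropA.

laplace → CropA; maximax → CropA (agree)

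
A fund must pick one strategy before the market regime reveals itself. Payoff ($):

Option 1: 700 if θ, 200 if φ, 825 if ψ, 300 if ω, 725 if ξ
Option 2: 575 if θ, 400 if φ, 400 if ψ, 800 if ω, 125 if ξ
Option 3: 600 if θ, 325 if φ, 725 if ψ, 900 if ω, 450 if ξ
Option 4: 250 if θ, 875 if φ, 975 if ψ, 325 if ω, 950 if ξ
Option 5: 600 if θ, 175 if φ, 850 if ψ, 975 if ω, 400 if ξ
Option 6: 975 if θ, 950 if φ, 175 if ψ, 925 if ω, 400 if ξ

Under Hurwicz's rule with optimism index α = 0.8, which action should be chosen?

Option 1: 0.8·825 + 0.2·200 = 700
Option 2: 0.8·800 + 0.2·125 = 665
Option 3: 0.8·900 + 0.2·325 = 785
Option 4: 0.8·975 + 0.2·250 = 830
Option 5: 0.8·975 + 0.2·175 = 815
Option 6: 0.8·975 + 0.2·175 = 815
Highest Hurwicz score = 830 → Option 4.

Option 4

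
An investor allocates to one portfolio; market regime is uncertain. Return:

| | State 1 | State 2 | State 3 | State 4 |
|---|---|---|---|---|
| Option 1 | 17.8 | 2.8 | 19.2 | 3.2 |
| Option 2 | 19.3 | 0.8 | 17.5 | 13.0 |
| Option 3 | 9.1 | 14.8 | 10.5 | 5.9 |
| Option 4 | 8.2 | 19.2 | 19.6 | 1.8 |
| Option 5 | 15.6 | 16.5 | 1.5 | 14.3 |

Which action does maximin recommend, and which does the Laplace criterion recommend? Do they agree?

maximin → Option 3; laplace → Option 2 (disagree)

Row minima: Option 1=2.8, Option 2=0.8, Option 3=5.9, Option 4=1.8, Option 5=1.5
Best worst-case = 5.9 → Option 3.
Row averages: Option 1=10.75, Option 2=12.65, Option 3=10.075, Option 4=12.2, Option 5=11.975
Highest average = 12.65 → Option 2.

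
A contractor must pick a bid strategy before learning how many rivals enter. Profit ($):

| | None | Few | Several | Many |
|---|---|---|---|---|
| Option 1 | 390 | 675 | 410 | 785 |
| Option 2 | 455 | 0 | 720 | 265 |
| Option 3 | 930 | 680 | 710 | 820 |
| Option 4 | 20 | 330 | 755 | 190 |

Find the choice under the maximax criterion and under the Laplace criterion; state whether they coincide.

Row maxima: Option 1=785, Option 2=720, Option 3=930, Option 4=755
Best best-case = 930 → Option 3.
Row averages: Option 1=565, Option 2=360, Option 3=785, Option 4=323.75
Highest average = 785 → Option 3.

maximax → Option 3; laplace → Option 3 (agree)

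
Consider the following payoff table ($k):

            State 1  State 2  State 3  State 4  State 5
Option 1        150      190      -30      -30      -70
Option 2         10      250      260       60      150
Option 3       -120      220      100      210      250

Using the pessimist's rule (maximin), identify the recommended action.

Row minima: Option 1=-70, Option 2=10, Option 3=-120
Best worst-case = 10 → Option 2.

Option 2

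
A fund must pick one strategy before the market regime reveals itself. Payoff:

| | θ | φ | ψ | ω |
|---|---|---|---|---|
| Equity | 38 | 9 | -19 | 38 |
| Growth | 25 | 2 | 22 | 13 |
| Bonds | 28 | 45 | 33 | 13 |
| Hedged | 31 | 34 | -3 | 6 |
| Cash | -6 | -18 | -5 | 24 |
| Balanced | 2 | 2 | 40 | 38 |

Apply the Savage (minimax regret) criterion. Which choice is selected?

Column bests: θ=38, φ=45, ψ=40, ω=38.
Equity regrets: 0, 36, 59, 0 → max 59
Growth regrets: 13, 43, 18, 25 → max 43
Bonds regrets: 10, 0, 7, 25 → max 25
Hedged regrets: 7, 11, 43, 32 → max 43
Cash regrets: 44, 63, 45, 14 → max 63
Balanced regrets: 36, 43, 0, 0 → max 43
Smallest max regret = 25 → Bonds.

Bonds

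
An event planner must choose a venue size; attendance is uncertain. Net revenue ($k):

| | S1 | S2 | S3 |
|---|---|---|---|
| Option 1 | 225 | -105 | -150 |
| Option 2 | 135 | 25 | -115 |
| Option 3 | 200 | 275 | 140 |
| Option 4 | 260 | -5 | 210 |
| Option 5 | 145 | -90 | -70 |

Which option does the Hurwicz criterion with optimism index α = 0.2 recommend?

Option 3

Option 1: 0.2·225 + 0.8·(-150) = -75
Option 2: 0.2·135 + 0.8·(-115) = -65
Option 3: 0.2·275 + 0.8·140 = 167
Option 4: 0.2·260 + 0.8·(-5) = 48
Option 5: 0.2·145 + 0.8·(-90) = -43
Highest Hurwicz score = 167 → Option 3.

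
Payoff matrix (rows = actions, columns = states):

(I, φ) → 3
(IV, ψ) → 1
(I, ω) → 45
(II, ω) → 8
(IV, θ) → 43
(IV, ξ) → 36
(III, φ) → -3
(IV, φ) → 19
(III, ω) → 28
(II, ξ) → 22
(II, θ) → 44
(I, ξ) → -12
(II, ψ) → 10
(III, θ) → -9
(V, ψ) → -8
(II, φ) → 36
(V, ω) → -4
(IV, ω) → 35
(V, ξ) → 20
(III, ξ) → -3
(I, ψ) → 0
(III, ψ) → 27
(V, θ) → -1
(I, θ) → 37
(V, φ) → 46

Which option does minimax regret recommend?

IV

Column bests: θ=44, φ=46, ψ=27, ω=45, ξ=36.
I regrets: 7, 43, 27, 0, 48 → max 48
II regrets: 0, 10, 17, 37, 14 → max 37
III regrets: 53, 49, 0, 17, 39 → max 53
IV regrets: 1, 27, 26, 10, 0 → max 27
V regrets: 45, 0, 35, 49, 16 → max 49
Smallest max regret = 27 → IV.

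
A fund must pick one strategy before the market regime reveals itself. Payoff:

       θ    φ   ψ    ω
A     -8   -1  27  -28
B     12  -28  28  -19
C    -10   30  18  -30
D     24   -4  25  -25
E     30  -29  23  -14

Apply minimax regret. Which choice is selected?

D

Column bests: θ=30, φ=30, ψ=28, ω=-14.
A regrets: 38, 31, 1, 14 → max 38
B regrets: 18, 58, 0, 5 → max 58
C regrets: 40, 0, 10, 16 → max 40
D regrets: 6, 34, 3, 11 → max 34
E regrets: 0, 59, 5, 0 → max 59
Smallest max regret = 34 → D.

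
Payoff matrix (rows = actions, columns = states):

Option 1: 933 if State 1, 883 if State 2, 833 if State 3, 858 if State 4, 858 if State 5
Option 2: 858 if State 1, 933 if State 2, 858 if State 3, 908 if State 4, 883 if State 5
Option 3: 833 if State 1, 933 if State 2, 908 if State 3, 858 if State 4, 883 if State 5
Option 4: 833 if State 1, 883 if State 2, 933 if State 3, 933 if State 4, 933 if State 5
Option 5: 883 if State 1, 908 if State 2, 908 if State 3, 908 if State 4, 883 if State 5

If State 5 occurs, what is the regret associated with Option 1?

Best payoff under State 5 is 933.
Regret = 933 − 858 = 75.

75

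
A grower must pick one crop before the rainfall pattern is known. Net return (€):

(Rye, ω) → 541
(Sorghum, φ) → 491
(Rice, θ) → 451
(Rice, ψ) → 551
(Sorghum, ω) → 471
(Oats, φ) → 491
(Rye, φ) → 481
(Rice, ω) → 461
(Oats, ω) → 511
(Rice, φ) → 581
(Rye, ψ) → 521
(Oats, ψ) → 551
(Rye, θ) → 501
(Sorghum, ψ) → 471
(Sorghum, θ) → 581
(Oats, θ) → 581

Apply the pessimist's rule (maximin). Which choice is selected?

Row minima: Rye=481, Rice=451, Sorghum=471, Oats=491
Best worst-case = 491 → Oats.

Oats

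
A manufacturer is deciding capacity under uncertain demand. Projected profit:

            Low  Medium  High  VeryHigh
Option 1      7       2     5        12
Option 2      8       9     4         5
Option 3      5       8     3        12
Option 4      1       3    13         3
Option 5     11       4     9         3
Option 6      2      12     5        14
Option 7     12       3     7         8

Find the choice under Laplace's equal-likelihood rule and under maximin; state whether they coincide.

Row averages: Option 1=6.5, Option 2=6.5, Option 3=7, Option 4=5, Option 5=6.75, Option 6=8.25, Option 7=7.5
Highest average = 8.25 → Option 6.
Row minima: Option 1=2, Option 2=4, Option 3=3, Option 4=1, Option 5=3, Option 6=2, Option 7=3
Best worst-case = 4 → Option 2.

laplace → Option 6; maximin → Option 2 (disagree)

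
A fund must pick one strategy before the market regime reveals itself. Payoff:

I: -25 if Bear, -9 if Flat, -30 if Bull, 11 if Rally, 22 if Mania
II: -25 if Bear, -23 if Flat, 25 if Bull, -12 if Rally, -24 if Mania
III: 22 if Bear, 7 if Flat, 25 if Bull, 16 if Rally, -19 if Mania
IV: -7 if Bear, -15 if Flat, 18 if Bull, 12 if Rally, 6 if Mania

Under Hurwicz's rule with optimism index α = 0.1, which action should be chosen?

I: 0.1·22 + 0.9·(-30) = -24.8
II: 0.1·25 + 0.9·(-25) = -20
III: 0.1·25 + 0.9·(-19) = -14.6
IV: 0.1·18 + 0.9·(-15) = -11.7
Highest Hurwicz score = -11.7 → IV.

IV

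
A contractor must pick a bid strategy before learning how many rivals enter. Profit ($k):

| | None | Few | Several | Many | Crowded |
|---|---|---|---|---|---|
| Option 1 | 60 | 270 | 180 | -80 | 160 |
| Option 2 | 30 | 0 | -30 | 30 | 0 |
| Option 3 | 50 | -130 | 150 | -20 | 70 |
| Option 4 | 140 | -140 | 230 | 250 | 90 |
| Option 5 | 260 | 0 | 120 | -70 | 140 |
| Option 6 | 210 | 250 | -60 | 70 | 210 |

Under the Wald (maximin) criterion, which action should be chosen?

Option 2

Row minima: Option 1=-80, Option 2=-30, Option 3=-130, Option 4=-140, Option 5=-70, Option 6=-60
Best worst-case = -30 → Option 2.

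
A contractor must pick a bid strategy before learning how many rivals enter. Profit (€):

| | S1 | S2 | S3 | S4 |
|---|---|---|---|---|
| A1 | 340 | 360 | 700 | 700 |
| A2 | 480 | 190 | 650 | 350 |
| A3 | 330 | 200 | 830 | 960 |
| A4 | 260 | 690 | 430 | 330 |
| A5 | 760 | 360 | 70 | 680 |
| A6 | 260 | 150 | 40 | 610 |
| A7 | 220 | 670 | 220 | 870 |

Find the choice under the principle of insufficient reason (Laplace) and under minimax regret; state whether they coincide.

laplace → A3; minimax regret → A1 (disagree)

Row averages: A1=525, A2=417.5, A3=580, A4=427.5, A5=467.5, A6=265, A7=495
Highest average = 580 → A3.
Column bests: S1=760, S2=690, S3=830, S4=960.
A1 regrets: 420, 330, 130, 260 → max 420
A2 regrets: 280, 500, 180, 610 → max 610
A3 regrets: 430, 490, 0, 0 → max 490
A4 regrets: 500, 0, 400, 630 → max 630
A5 regrets: 0, 330, 760, 280 → max 760
A6 regrets: 500, 540, 790, 350 → max 790
A7 regrets: 540, 20, 610, 90 → max 610
Smallest max regret = 420 → A1.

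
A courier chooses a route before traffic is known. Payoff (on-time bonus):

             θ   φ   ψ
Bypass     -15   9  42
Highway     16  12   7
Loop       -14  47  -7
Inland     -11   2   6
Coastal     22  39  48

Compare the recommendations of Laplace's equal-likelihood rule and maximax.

laplace → Coastal; maximax → Coastal (agree)

Row averages: Bypass=12, Highway=35/3, Loop=26/3, Inland=-1, Coastal=109/3
Highest average = 109/3 → Coastal.
Row maxima: Bypass=42, Highway=16, Loop=47, Inland=6, Coastal=48
Best best-case = 48 → Coastal.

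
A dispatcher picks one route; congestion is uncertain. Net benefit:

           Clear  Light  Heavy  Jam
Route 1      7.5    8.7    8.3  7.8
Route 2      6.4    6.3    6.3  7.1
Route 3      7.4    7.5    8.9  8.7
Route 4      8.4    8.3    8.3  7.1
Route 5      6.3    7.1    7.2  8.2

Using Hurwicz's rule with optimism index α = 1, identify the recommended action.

Route 3

Route 1: 1·8.7 + 0·7.5 = 8.7
Route 2: 1·7.1 + 0·6.3 = 7.1
Route 3: 1·8.9 + 0·7.4 = 8.9
Route 4: 1·8.4 + 0·7.1 = 8.4
Route 5: 1·8.2 + 0·6.3 = 8.2
Highest Hurwicz score = 8.9 → Route 3.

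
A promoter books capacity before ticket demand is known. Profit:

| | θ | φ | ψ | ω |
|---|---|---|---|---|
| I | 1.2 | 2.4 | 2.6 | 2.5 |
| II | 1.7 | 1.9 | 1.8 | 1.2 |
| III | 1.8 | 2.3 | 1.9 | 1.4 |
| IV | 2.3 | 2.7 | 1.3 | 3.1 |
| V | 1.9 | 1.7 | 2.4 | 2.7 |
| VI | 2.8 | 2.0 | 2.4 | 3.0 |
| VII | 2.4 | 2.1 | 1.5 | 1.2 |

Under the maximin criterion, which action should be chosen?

VI

Row minima: I=1.2, II=1.2, III=1.4, IV=1.3, V=1.7, VI=2.0, VII=1.2
Best worst-case = 2.0 → VI.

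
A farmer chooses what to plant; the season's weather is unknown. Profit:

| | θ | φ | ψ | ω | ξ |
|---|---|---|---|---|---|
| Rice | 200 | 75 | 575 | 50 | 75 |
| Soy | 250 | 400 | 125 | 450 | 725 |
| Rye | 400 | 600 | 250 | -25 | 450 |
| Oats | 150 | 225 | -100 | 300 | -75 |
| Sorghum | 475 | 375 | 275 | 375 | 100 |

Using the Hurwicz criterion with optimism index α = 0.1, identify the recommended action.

Rice: 0.1·575 + 0.9·50 = 102.5
Soy: 0.1·725 + 0.9·125 = 185
Rye: 0.1·600 + 0.9·(-25) = 37.5
Oats: 0.1·300 + 0.9·(-100) = -60
Sorghum: 0.1·475 + 0.9·100 = 137.5
Highest Hurwicz score = 185 → Soy.

Soy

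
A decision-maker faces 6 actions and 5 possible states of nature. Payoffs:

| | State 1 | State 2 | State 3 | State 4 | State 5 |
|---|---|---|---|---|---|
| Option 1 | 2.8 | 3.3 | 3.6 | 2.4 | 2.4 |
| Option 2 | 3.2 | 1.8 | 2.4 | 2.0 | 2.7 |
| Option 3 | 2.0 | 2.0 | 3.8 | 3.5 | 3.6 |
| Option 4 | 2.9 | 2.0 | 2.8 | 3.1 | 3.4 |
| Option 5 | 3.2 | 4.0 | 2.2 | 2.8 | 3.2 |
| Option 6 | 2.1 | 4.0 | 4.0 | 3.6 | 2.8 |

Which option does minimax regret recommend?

Column bests: State 1=3.2, State 2=4.0, State 3=4.0, State 4=3.6, State 5=3.6.
Option 1 regrets: 0.4, 0.7, 0.4, 1.2, 1.2 → max 1.2
Option 2 regrets: 0.0, 2.2, 1.6, 1.6, 0.9 → max 2.2
Option 3 regrets: 1.2, 2.0, 0.2, 0.1, 0.0 → max 2.0
Option 4 regrets: 0.3, 2.0, 1.2, 0.5, 0.2 → max 2.0
Option 5 regrets: 0.0, 0.0, 1.8, 0.8, 0.4 → max 1.8
Option 6 regrets: 1.1, 0.0, 0.0, 0.0, 0.8 → max 1.1
Smallest max regret = 1.1 → Option 6.

Option 6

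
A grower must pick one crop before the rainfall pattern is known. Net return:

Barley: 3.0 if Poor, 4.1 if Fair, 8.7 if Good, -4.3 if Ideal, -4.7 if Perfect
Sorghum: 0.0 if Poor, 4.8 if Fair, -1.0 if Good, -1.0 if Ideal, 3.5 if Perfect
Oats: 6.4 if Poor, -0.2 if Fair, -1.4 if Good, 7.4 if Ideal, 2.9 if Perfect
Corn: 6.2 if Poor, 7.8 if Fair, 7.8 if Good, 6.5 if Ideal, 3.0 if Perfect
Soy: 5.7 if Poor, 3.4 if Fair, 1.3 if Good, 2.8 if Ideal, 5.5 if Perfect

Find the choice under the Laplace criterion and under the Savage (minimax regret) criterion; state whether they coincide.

laplace → Corn; minimax regret → Corn (agree)

Row averages: Barley=1.36, Sorghum=1.26, Oats=3.02, Corn=6.26, Soy=3.74
Highest average = 6.26 → Corn.
Column bests: Poor=6.4, Fair=7.8, Good=8.7, Ideal=7.4, Perfect=5.5.
Barley regrets: 3.4, 3.7, 0.0, 11.7, 10.2 → max 11.7
Sorghum regrets: 6.4, 3.0, 9.7, 8.4, 2.0 → max 9.7
Oats regrets: 0.0, 8.0, 10.1, 0.0, 2.6 → max 10.1
Corn regrets: 0.2, 0.0, 0.9, 0.9, 2.5 → max 2.5
Soy regrets: 0.7, 4.4, 7.4, 4.6, 0.0 → max 7.4
Smallest max regret = 2.5 → Corn.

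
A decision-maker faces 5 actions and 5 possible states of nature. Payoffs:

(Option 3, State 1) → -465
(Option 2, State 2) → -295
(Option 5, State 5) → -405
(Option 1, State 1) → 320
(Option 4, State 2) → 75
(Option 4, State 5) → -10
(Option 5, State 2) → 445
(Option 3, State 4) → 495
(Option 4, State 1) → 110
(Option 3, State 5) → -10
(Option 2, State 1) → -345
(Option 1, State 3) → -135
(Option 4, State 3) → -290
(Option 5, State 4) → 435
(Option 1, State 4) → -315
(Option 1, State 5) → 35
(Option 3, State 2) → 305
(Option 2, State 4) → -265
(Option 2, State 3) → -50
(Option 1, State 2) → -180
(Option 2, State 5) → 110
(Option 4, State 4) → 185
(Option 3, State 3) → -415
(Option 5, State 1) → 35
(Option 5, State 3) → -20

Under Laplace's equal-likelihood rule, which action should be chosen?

Option 5

Row averages: Option 1=-55, Option 2=-169, Option 3=-18, Option 4=14, Option 5=98
Highest average = 98 → Option 5.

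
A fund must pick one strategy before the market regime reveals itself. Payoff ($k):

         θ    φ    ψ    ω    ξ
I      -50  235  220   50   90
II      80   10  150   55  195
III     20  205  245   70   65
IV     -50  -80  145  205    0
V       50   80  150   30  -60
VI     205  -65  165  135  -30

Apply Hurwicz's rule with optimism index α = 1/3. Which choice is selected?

I: 1/3·235 + 2/3·(-50) = 45
II: 1/3·195 + 2/3·10 = 215/3
III: 1/3·245 + 2/3·20 = 95
IV: 1/3·205 + 2/3·(-80) = 15
V: 1/3·150 + 2/3·(-60) = 10
VI: 1/3·205 + 2/3·(-65) = 25
Highest Hurwicz score = 95 → III.

III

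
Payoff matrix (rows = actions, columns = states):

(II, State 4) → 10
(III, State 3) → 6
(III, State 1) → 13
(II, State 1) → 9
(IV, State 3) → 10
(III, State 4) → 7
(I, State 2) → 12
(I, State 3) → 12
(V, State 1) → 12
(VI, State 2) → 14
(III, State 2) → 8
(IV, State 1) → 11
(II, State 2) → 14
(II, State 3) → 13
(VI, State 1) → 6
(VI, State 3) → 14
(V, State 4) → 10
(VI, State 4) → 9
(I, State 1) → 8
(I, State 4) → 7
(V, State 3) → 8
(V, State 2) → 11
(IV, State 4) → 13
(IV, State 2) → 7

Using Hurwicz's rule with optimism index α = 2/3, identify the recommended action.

II

I: 2/3·12 + 1/3·7 = 31/3
II: 2/3·14 + 1/3·9 = 37/3
III: 2/3·13 + 1/3·6 = 32/3
IV: 2/3·13 + 1/3·7 = 11
V: 2/3·12 + 1/3·8 = 32/3
VI: 2/3·14 + 1/3·6 = 34/3
Highest Hurwicz score = 37/3 → II.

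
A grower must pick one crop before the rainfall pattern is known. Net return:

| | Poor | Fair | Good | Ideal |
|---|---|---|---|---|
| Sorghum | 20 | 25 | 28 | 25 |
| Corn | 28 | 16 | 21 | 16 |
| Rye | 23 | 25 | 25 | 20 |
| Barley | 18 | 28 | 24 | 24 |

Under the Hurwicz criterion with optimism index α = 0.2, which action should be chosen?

Sorghum

Sorghum: 0.2·28 + 0.8·20 = 21.6
Corn: 0.2·28 + 0.8·16 = 18.4
Rye: 0.2·25 + 0.8·20 = 21
Barley: 0.2·28 + 0.8·18 = 20
Highest Hurwicz score = 21.6 → Sorghum.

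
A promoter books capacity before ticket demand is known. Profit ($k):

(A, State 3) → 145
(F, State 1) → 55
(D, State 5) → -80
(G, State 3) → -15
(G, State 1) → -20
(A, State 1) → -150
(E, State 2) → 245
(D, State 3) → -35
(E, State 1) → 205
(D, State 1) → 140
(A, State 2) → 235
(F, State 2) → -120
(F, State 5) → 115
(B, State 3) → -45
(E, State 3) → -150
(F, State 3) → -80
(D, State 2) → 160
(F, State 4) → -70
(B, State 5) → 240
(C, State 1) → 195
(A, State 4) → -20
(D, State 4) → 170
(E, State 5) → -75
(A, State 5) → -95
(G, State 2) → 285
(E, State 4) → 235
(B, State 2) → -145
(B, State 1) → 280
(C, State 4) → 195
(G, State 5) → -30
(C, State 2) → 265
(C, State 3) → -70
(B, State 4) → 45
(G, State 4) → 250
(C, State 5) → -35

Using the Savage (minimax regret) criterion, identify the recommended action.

Column bests: State 1=280, State 2=285, State 3=145, State 4=250, State 5=240.
A regrets: 430, 50, 0, 270, 335 → max 430
B regrets: 0, 430, 190, 205, 0 → max 430
C regrets: 85, 20, 215, 55, 275 → max 275
D regrets: 140, 125, 180, 80, 320 → max 320
E regrets: 75, 40, 295, 15, 315 → max 315
F regrets: 225, 405, 225, 320, 125 → max 405
G regrets: 300, 0, 160, 0, 270 → max 300
Smallest max regret = 275 → C.

C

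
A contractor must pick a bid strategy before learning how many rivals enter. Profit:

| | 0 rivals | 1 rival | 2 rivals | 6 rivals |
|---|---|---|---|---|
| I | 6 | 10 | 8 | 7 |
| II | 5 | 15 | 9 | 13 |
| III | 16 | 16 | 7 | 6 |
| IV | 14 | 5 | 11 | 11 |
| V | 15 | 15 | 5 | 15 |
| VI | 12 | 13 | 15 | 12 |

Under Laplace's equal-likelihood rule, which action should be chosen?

VI

Row averages: I=7.75, II=10.5, III=11.25, IV=10.25, V=12.5, VI=13
Highest average = 13 → VI.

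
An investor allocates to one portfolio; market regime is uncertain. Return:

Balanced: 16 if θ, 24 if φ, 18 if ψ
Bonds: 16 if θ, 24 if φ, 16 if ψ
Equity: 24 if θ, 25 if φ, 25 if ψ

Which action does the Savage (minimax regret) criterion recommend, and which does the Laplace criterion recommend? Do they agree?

Column bests: θ=24, φ=25, ψ=25.
Balanced regrets: 8, 1, 7 → max 8
Bonds regrets: 8, 1, 9 → max 9
Equity regrets: 0, 0, 0 → max 0
Smallest max regret = 0 → Equity.
Row averages: Balanced=58/3, Bonds=56/3, Equity=74/3
Highest average = 74/3 → Equity.

minimax regret → Equity; laplace → Equity (agree)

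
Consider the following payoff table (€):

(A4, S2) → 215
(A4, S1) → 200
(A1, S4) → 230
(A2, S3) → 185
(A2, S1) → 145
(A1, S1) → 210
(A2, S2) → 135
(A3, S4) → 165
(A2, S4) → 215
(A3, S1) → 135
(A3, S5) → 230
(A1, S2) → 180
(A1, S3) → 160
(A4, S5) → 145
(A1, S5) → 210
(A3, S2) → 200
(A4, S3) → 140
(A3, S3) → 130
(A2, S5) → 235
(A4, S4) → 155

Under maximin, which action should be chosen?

A1

Row minima: A1=160, A2=135, A3=130, A4=140
Best worst-case = 160 → A1.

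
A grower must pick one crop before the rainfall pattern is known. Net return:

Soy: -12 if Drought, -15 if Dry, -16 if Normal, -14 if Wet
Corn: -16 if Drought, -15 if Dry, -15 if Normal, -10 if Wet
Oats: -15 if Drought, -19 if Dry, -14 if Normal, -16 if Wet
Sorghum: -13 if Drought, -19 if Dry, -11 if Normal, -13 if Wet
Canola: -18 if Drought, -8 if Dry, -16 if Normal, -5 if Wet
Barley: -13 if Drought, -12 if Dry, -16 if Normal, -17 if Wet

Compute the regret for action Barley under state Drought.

1

Best payoff under Drought is -12.
Regret = -12 − (-13) = 1.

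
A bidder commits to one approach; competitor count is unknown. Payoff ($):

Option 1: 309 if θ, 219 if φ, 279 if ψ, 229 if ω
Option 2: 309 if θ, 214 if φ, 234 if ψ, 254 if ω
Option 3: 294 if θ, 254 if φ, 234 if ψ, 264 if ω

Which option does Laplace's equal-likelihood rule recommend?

Row averages: Option 1=259, Option 2=252.75, Option 3=261.5
Highest average = 261.5 → Option 3.

Option 3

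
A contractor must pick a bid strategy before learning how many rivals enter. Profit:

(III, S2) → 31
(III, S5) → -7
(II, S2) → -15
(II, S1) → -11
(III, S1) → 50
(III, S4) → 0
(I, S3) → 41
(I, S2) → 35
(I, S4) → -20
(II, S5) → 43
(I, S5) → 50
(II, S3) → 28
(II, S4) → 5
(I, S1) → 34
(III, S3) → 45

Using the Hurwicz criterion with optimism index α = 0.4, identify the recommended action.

III

I: 0.4·50 + 0.6·(-20) = 8
II: 0.4·43 + 0.6·(-15) = 8.2
III: 0.4·50 + 0.6·(-7) = 15.8
Highest Hurwicz score = 15.8 → III.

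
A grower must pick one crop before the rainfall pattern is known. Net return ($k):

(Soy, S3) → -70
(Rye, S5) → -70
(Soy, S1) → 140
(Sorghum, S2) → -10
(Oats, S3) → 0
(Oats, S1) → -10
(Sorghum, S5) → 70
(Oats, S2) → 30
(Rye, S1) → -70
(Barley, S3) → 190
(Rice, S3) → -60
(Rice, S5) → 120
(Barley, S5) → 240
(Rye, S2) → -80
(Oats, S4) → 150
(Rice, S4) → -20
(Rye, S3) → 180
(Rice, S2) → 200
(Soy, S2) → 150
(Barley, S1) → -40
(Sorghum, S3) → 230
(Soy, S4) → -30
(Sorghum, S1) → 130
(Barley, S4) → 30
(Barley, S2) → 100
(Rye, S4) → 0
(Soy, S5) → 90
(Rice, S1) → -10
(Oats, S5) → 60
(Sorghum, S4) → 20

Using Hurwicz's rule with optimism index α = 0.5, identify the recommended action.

Sorghum

Rice: 0.5·200 + 0.5·(-60) = 70
Soy: 0.5·150 + 0.5·(-70) = 40
Rye: 0.5·180 + 0.5·(-80) = 50
Sorghum: 0.5·230 + 0.5·(-10) = 110
Oats: 0.5·150 + 0.5·(-10) = 70
Barley: 0.5·240 + 0.5·(-40) = 100
Highest Hurwicz score = 110 → Sorghum.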